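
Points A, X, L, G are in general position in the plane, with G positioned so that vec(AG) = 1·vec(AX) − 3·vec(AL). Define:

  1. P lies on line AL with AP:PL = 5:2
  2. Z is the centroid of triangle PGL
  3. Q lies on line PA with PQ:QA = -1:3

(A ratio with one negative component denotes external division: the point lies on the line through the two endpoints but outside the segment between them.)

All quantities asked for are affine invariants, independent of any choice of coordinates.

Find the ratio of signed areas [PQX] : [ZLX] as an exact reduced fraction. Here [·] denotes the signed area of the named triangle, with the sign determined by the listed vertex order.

Work in coordinates with A = (0, 0), X = (1, 0), L = (0, 1), G = (1, -3).
1. P lies on line AL with AP:PL = 5:2 ⇒ P = (0, 5/7)
2. Z is the centroid of triangle PGL ⇒ Z = (1/3, -3/7)
3. Q lies on line PA with PQ:QA = -1:3 ⇒ Q = (0, 15/14)
2·[PQX] = -5/14, 2·[ZLX] = -23/21
[PQX]:[ZLX] = -5/14:-23/21 = 15/46

[PQX]:[ZLX] = 15/46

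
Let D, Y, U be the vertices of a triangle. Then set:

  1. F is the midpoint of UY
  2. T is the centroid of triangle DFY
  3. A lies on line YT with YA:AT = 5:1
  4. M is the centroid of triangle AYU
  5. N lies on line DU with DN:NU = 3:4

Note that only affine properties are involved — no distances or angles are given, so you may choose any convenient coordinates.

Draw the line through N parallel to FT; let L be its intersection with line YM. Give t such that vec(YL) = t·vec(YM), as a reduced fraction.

t = 36/17

Choose coordinates D = (0, 0), Y = (1, 0), U = (0, 1).
1. F is the midpoint of UY ⇒ F = (1/2, 1/2)
2. T is the centroid of triangle DFY ⇒ T = (1/2, 1/6)
3. A lies on line YT with YA:AT = 5:1 ⇒ A = (7/12, 5/36)
4. M is the centroid of triangle AYU ⇒ M = (19/36, 41/108)
5. N lies on line DU with DN:NU = 3:4 ⇒ N = (0, 3/7)
through N parallel to FT: direction (0, -1/3); meets YM at L = (0, 41/51)
L = Y + t·(M−Y) with t = 36/17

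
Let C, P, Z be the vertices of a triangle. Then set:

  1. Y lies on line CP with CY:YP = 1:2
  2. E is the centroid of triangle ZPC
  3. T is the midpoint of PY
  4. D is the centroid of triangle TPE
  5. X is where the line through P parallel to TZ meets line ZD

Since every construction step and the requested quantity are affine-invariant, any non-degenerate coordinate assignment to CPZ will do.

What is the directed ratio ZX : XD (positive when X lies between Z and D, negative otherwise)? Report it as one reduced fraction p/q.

ZX:XD = -9/7

Choose coordinates C = (0, 0), P = (1, 0), Z = (0, 1).
1. Y lies on line CP with CY:YP = 1:2 ⇒ Y = (1/3, 0)
2. E is the centroid of triangle ZPC ⇒ E = (1/3, 1/3)
3. T is the midpoint of PY ⇒ T = (2/3, 0)
4. D is the centroid of triangle TPE ⇒ D = (2/3, 1/9)
5. X is where the line through P parallel to TZ meets line ZD ⇒ X = (3, -3)
X = Z + t·(D−Z) with t = 9/2, so ZX:XD = t:(1−t) = 9/2:-7/2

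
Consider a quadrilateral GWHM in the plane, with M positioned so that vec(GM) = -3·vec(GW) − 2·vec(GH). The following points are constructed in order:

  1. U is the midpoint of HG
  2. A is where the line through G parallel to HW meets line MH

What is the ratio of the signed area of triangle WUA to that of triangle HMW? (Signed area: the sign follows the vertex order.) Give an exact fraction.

Set G = (0, 0), W = (1, 0), H = (0, 1), M = (-3, -2); any affine frame gives the same invariant.
1. U is the midpoint of HG ⇒ U = (0, 1/2)
2. A is where the line through G parallel to HW meets line MH ⇒ A = (-1/2, 1/2)
2·[WUA] = 1/4, 2·[HMW] = 6
[WUA]:[HMW] = 1/4:6 = 1/24

[WUA]:[HMW] = 1/24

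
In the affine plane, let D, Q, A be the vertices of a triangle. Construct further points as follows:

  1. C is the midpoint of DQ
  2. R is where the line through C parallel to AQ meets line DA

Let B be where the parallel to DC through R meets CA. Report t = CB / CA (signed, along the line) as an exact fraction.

Work in coordinates with D = (0, 0), Q = (1, 0), A = (0, 1).
1. C is the midpoint of DQ ⇒ C = (1/2, 0)
2. R is where the line through C parallel to AQ meets line DA ⇒ R = (0, 1/2)
through R parallel to DC: direction (1/2, 0); meets CA at B = (1/4, 1/2)
B = C + t·(A−C) with t = 1/2

t = 1/2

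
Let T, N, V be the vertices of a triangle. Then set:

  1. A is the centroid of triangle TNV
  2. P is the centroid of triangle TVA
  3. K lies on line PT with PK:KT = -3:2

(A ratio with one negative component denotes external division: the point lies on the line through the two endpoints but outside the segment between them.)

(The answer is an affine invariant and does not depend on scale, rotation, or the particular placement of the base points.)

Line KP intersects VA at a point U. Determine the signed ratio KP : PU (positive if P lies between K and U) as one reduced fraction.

KP:PU = 6

Work in coordinates with T = (0, 0), N = (1, 0), V = (0, 1).
1. A is the centroid of triangle TNV ⇒ A = (1/3, 1/3)
2. P is the centroid of triangle TVA ⇒ P = (1/9, 4/9)
3. K lies on line PT with PK:KT = -3:2 ⇒ K = (-2/9, -8/9)
line KP meets VA at U = (1/6, 2/3)
P = K + t·(U−K) with t = 6/7, so KP:PU = 6/7:1/7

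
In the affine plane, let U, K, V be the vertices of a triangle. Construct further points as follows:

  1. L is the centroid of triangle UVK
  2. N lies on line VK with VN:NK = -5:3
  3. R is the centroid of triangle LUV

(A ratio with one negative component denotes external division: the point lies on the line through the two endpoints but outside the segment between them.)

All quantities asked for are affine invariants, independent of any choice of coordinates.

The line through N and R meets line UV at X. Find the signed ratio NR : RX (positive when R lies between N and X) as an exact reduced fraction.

Assign U = (0, 0), K = (1, 0), V = (0, 1) — the answer is frame-independent, so this choice is without loss of generality.
1. L is the centroid of triangle UVK ⇒ L = (1/3, 1/3)
2. N lies on line VK with VN:NK = -5:3 ⇒ N = (5/2, -3/2)
3. R is the centroid of triangle LUV ⇒ R = (1/9, 4/9)
line NR meets UV at X = (0, 23/43)
R = N + t·(X−N) with t = 43/45, so NR:RX = 43/45:2/45

NR:RX = 43/2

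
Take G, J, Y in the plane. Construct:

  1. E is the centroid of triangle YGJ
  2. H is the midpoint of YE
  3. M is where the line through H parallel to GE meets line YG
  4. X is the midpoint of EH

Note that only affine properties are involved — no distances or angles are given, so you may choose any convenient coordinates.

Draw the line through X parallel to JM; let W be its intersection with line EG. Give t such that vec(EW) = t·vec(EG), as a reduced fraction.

Assign G = (0, 0), J = (1, 0), Y = (0, 1) — the answer is frame-independent, so this choice is without loss of generality.
1. E is the centroid of triangle YGJ ⇒ E = (1/3, 1/3)
2. H is the midpoint of YE ⇒ H = (1/6, 2/3)
3. M is where the line through H parallel to GE meets line YG ⇒ M = (0, 1/2)
4. X is the midpoint of EH ⇒ X = (1/4, 1/2)
through X parallel to JM: direction (-1, 1/2); meets EG at W = (5/12, 5/12)
W = E + t·(G−E) with t = -1/4

t = -1/4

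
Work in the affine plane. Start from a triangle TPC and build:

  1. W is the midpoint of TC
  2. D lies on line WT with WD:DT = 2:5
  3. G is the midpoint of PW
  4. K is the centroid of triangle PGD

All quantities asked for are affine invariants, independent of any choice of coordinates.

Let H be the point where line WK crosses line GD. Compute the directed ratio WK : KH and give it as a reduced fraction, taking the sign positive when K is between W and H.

Work in coordinates with T = (0, 0), P = (1, 0), C = (0, 1).
1. W is the midpoint of TC ⇒ W = (0, 1/2)
2. D lies on line WT with WD:DT = 2:5 ⇒ D = (0, 5/14)
3. G is the midpoint of PW ⇒ G = (1/2, 1/4)
4. K is the centroid of triangle PGD ⇒ K = (1/2, 17/84)
line WK meets GD at H = (3/8, 31/112)
K = W + t·(H−W) with t = 4/3, so WK:KH = 4/3:-1/3

WK:KH = -4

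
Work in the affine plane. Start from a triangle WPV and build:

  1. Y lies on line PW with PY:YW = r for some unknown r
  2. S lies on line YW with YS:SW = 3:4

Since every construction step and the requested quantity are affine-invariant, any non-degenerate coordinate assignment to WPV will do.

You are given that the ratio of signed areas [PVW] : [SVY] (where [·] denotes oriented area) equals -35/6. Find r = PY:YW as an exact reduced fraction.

r = 3/2

Set W = (0, 0), P = (1, 0), V = (0, 1); any affine frame gives the same invariant.
1. With PY:YW = r, write λ = r/(r+1) so Y = P + λ·(W−P); Y is affine-linear in λ
2. S lies on line YW with YS:SW = 3:4 ⇒ S is an affine combination of earlier points and hence also affine-linear in λ
Every point depending on Y is an affine combination of Y and λ-independent points, so each such coordinate is linear in λ; the λ² term in each signed area is a multiple of (W−P)×(W−P) = 0, so 2·[PVW] and 2·[SVY] are each linear in λ. Evaluating at λ=0 and λ=1:
  2·[PVW] = 1,   2·[SVY] = 3/7·λ − 3/7
So [PVW]:[SVY] = (1) / (3/7·λ − 3/7). Setting this equal to -35/6:
  1 = -35/6·(3/7·λ − 3/7)  ⇒  λ = 3/5
Then r = λ/(1−λ) = (3/5)/(2/5) = 3/2. Check: with r = 3/2, Y = (2/5, 0) and [PVW]:[SVY] = -35/6 as required.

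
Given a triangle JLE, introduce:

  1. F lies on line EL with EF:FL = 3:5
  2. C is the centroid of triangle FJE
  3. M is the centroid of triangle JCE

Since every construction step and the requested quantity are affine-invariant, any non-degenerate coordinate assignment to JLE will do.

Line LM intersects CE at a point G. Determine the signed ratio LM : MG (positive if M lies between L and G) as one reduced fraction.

Work in coordinates with J = (0, 0), L = (1, 0), E = (0, 1).
1. F lies on line EL with EF:FL = 3:5 ⇒ F = (3/8, 5/8)
2. C is the centroid of triangle FJE ⇒ C = (1/8, 13/24)
3. M is the centroid of triangle JCE ⇒ M = (1/24, 37/72)
line LM meets CE at G = (4/27, 37/81)
M = L + t·(G−L) with t = 9/8, so LM:MG = 9/8:-1/8

LM:MG = -9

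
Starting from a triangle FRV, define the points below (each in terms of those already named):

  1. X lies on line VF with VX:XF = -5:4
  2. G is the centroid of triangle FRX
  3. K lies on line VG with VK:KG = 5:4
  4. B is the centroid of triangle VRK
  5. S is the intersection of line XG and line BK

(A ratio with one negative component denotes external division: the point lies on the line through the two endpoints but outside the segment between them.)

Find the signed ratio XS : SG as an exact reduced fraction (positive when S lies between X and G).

Set F = (0, 0), R = (1, 0), V = (0, 1); any affine frame gives the same invariant.
1. X lies on line VF with VX:XF = -5:4 ⇒ X = (0, -4)
2. G is the centroid of triangle FRX ⇒ G = (1/3, -4/3)
3. K lies on line VG with VK:KG = 5:4 ⇒ K = (5/27, -8/27)
4. B is the centroid of triangle VRK ⇒ B = (32/81, 19/81)
5. S is the intersection of line XG and line BK ⇒ S = (55/93, 68/93)
S = X + t·(G−X) with t = 55/31, so XS:SG = t:(1−t) = 55/31:-24/31

XS:SG = -55/24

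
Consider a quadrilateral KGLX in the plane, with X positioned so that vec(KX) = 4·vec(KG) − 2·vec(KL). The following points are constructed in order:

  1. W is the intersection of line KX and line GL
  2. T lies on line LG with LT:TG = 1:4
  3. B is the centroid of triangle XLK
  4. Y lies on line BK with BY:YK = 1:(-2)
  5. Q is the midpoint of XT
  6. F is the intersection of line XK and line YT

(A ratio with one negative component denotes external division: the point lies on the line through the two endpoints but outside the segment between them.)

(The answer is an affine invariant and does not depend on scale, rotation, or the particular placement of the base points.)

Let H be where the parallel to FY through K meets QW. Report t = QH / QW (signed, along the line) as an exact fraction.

t = 24/17

Work in coordinates with K = (0, 0), G = (1, 0), L = (0, 1), X = (4, -2).
1. W is the intersection of line KX and line GL ⇒ W = (2, -1)
2. T lies on line LG with LT:TG = 1:4 ⇒ T = (1/5, 4/5)
3. B is the centroid of triangle XLK ⇒ B = (4/3, -1/3)
4. Y lies on line BK with BY:YK = 1:(-2) ⇒ Y = (8/3, -2/3)
5. Q is the midpoint of XT ⇒ Q = (21/10, -3/5)
6. F is the intersection of line XK and line YT ⇒ F = (68/7, -34/7)
through K parallel to FY: direction (-148/21, 88/21); meets QW at H = (333/170, -99/85)
H = Q + t·(W−Q) with t = 24/17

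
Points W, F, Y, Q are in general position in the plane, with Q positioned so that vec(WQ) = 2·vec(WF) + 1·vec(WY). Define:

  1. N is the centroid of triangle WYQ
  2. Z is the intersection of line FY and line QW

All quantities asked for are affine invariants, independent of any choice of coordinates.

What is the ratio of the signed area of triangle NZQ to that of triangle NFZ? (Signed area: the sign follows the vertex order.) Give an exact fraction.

[NZQ]:[NFZ] = -4

Choose coordinates W = (0, 0), F = (1, 0), Y = (0, 1), Q = (2, 1).
1. N is the centroid of triangle WYQ ⇒ N = (2/3, 2/3)
2. Z is the intersection of line FY and line QW ⇒ Z = (2/3, 1/3)
2·[NZQ] = 4/9, 2·[NFZ] = -1/9
[NZQ]:[NFZ] = 4/9:-1/9 = -4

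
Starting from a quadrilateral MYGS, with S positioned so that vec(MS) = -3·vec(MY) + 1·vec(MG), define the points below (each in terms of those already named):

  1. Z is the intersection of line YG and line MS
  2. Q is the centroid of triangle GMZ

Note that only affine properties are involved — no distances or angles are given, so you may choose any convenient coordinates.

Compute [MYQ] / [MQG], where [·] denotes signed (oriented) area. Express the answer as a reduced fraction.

[MYQ]:[MQG] = 1/3

Choose coordinates M = (0, 0), Y = (1, 0), G = (0, 1), S = (-3, 1).
1. Z is the intersection of line YG and line MS ⇒ Z = (3/2, -1/2)
2. Q is the centroid of triangle GMZ ⇒ Q = (1/2, 1/6)
2·[MYQ] = 1/6, 2·[MQG] = 1/2
[MYQ]:[MQG] = 1/6:1/2 = 1/3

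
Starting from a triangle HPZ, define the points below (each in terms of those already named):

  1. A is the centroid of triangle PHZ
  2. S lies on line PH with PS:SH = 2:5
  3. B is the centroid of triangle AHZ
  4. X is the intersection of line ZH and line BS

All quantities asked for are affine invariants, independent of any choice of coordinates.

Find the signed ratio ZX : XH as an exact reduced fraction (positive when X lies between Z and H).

Set H = (0, 0), P = (1, 0), Z = (0, 1); any affine frame gives the same invariant.
1. A is the centroid of triangle PHZ ⇒ A = (1/3, 1/3)
2. S lies on line PH with PS:SH = 2:5 ⇒ S = (5/7, 0)
3. B is the centroid of triangle AHZ ⇒ B = (1/9, 4/9)
4. X is the intersection of line ZH and line BS ⇒ X = (0, 10/19)
X = Z + t·(H−Z) with t = 9/19, so ZX:XH = t:(1−t) = 9/19:10/19

ZX:XH = 9/10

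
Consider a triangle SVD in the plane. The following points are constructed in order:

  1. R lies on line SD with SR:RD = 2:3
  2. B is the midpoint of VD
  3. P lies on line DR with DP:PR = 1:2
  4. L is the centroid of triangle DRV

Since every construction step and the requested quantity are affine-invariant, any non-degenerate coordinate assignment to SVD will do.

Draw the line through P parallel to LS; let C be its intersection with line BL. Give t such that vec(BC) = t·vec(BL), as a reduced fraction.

t = 5

Choose coordinates S = (0, 0), V = (1, 0), D = (0, 1).
1. R lies on line SD with SR:RD = 2:3 ⇒ R = (0, 2/5)
2. B is the midpoint of VD ⇒ B = (1/2, 1/2)
3. P lies on line DR with DP:PR = 1:2 ⇒ P = (0, 4/5)
4. L is the centroid of triangle DRV ⇒ L = (1/3, 7/15)
through P parallel to LS: direction (-1/3, -7/15); meets BL at C = (-1/3, 1/3)
C = B + t·(L−B) with t = 5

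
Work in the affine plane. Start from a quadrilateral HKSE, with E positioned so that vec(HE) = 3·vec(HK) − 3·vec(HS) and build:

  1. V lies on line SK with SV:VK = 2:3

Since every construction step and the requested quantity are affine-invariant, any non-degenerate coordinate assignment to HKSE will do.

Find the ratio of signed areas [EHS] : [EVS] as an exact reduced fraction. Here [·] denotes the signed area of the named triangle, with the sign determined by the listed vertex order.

Assign H = (0, 0), K = (1, 0), S = (0, 1), E = (3, -3) — the answer is frame-independent, so this choice is without loss of generality.
1. V lies on line SK with SV:VK = 2:3 ⇒ V = (2/5, 3/5)
2·[EHS] = -3, 2·[EVS] = 2/5
[EHS]:[EVS] = -3:2/5 = -15/2

[EHS]:[EVS] = -15/2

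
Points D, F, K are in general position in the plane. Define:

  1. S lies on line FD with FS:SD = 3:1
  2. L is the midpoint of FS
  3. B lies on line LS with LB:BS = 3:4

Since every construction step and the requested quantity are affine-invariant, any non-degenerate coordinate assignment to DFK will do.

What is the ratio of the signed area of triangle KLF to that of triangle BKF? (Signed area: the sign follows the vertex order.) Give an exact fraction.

[KLF]:[BKF] = -7/10

Choose coordinates D = (0, 0), F = (1, 0), K = (0, 1).
1. S lies on line FD with FS:SD = 3:1 ⇒ S = (1/4, 0)
2. L is the midpoint of FS ⇒ L = (5/8, 0)
3. B lies on line LS with LB:BS = 3:4 ⇒ B = (13/28, 0)
2·[KLF] = 3/8, 2·[BKF] = -15/28
[KLF]:[BKF] = 3/8:-15/28 = -7/10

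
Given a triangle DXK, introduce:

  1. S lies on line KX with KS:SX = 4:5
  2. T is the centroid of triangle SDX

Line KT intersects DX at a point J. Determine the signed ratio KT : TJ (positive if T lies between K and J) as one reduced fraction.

KT:TJ = 22/5

Choose coordinates D = (0, 0), X = (1, 0), K = (0, 1).
1. S lies on line KX with KS:SX = 4:5 ⇒ S = (4/9, 5/9)
2. T is the centroid of triangle SDX ⇒ T = (13/27, 5/27)
line KT meets DX at J = (13/22, 0)
T = K + t·(J−K) with t = 22/27, so KT:TJ = 22/27:5/27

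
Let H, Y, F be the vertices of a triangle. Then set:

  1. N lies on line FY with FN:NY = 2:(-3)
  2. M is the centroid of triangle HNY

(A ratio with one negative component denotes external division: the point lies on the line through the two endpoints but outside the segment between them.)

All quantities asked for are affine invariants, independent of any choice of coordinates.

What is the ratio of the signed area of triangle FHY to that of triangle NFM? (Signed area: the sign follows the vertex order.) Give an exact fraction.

[FHY]:[NFM] = -3/2

Work in coordinates with H = (0, 0), Y = (1, 0), F = (0, 1).
1. N lies on line FY with FN:NY = 2:(-3) ⇒ N = (-2, 3)
2. M is the centroid of triangle HNY ⇒ M = (-1/3, 1)
2·[FHY] = 1, 2·[NFM] = -2/3
[FHY]:[NFM] = 1:-2/3 = -3/2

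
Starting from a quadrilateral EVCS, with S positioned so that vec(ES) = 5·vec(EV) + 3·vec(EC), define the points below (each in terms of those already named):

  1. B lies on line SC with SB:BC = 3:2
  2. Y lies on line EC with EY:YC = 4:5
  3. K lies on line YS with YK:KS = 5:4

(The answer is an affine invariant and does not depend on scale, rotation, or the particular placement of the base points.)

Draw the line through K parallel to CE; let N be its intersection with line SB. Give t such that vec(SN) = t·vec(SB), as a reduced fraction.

t = 20/27

Work in coordinates with E = (0, 0), V = (1, 0), C = (0, 1), S = (5, 3).
1. B lies on line SC with SB:BC = 3:2 ⇒ B = (2, 9/5)
2. Y lies on line EC with EY:YC = 4:5 ⇒ Y = (0, 4/9)
3. K lies on line YS with YK:KS = 5:4 ⇒ K = (25/9, 151/81)
through K parallel to CE: direction (0, -1); meets SB at N = (25/9, 19/9)
N = S + t·(B−S) with t = 20/27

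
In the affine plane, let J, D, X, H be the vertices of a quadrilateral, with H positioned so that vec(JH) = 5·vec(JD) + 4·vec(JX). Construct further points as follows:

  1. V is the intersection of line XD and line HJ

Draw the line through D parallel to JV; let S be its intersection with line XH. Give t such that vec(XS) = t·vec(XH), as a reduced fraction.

t = 9/5

Assign J = (0, 0), D = (1, 0), X = (0, 1), H = (5, 4) — the answer is frame-independent, so this choice is without loss of generality.
1. V is the intersection of line XD and line HJ ⇒ V = (5/9, 4/9)
through D parallel to JV: direction (5/9, 4/9); meets XH at S = (9, 32/5)
S = X + t·(H−X) with t = 9/5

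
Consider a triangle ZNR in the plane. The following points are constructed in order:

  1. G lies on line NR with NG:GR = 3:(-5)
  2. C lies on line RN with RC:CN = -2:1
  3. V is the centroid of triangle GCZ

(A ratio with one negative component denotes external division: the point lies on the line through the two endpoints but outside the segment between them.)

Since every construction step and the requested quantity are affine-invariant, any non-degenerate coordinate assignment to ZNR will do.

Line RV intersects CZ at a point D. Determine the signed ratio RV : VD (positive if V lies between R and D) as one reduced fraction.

RV:VD = -13

Assign Z = (0, 0), N = (1, 0), R = (0, 1) — the answer is frame-independent, so this choice is without loss of generality.
1. G lies on line NR with NG:GR = 3:(-5) ⇒ G = (5/2, -3/2)
2. C lies on line RN with RC:CN = -2:1 ⇒ C = (2, -1)
3. V is the centroid of triangle GCZ ⇒ V = (3/2, -5/6)
line RV meets CZ at D = (18/13, -9/13)
V = R + t·(D−R) with t = 13/12, so RV:VD = 13/12:-1/12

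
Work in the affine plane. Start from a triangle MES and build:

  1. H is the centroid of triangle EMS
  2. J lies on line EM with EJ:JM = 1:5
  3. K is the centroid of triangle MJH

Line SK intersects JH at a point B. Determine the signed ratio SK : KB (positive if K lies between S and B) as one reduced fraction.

Choose coordinates M = (0, 0), E = (1, 0), S = (0, 1).
1. H is the centroid of triangle EMS ⇒ H = (1/3, 1/3)
2. J lies on line EM with EJ:JM = 1:5 ⇒ J = (5/6, 0)
3. K is the centroid of triangle MJH ⇒ K = (7/18, 1/9)
line SK meets JH at B = (14/51, 19/51)
K = S + t·(B−S) with t = 17/12, so SK:KB = 17/12:-5/12

SK:KB = -17/5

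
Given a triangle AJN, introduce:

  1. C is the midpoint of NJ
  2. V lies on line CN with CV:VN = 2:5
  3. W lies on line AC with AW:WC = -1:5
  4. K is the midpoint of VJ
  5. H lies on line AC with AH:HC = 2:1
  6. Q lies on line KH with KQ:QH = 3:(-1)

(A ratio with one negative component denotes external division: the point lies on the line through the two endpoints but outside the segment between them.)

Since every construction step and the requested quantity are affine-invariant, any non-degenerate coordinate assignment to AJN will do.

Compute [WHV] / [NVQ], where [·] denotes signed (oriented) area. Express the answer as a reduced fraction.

[WHV]:[NVQ] = -11/15

Set A = (0, 0), J = (1, 0), N = (0, 1); any affine frame gives the same invariant.
1. C is the midpoint of NJ ⇒ C = (1/2, 1/2)
2. V lies on line CN with CV:VN = 2:5 ⇒ V = (5/14, 9/14)
3. W lies on line AC with AW:WC = -1:5 ⇒ W = (-1/8, -1/8)
4. K is the midpoint of VJ ⇒ K = (19/28, 9/28)
5. H lies on line AC with AH:HC = 2:1 ⇒ H = (1/3, 1/3)
6. Q lies on line KH with KQ:QH = 3:(-1) ⇒ Q = (9/56, 19/56)
2·[WHV] = 11/84, 2·[NVQ] = -5/28
[WHV]:[NVQ] = 11/84:-5/28 = -11/15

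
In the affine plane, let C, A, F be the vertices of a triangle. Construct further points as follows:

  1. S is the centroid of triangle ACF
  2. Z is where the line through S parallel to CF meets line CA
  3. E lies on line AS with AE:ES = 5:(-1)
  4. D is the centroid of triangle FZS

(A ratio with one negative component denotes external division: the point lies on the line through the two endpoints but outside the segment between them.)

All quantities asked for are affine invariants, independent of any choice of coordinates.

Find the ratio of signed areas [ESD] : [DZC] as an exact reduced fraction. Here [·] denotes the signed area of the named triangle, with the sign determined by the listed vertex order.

Choose coordinates C = (0, 0), A = (1, 0), F = (0, 1).
1. S is the centroid of triangle ACF ⇒ S = (1/3, 1/3)
2. Z is where the line through S parallel to CF meets line CA ⇒ Z = (1/3, 0)
3. E lies on line AS with AE:ES = 5:(-1) ⇒ E = (1/6, 5/12)
4. D is the centroid of triangle FZS ⇒ D = (2/9, 4/9)
2·[ESD] = 1/108, 2·[DZC] = -4/27
[ESD]:[DZC] = 1/108:-4/27 = -1/16

[ESD]:[DZC] = -1/16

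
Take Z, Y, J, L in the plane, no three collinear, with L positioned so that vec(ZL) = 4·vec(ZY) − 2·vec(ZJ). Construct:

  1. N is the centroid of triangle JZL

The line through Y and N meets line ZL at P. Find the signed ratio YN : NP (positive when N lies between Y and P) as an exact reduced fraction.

Set Z = (0, 0), Y = (1, 0), J = (0, 1), L = (4, -2); any affine frame gives the same invariant.
1. N is the centroid of triangle JZL ⇒ N = (4/3, -1/3)
line YN meets ZL at P = (2, -1)
N = Y + t·(P−Y) with t = 1/3, so YN:NP = 1/3:2/3

YN:NP = 1/2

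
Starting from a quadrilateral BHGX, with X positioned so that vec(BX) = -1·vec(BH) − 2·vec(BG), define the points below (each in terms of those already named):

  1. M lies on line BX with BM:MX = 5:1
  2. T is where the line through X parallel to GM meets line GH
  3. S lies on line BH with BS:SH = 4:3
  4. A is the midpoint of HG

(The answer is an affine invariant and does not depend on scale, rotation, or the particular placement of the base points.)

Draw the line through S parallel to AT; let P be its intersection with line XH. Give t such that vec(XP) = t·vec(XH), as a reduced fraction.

t = 25/28

Set B = (0, 0), H = (1, 0), G = (0, 1), X = (-1, -2); any affine frame gives the same invariant.
1. M lies on line BX with BM:MX = 5:1 ⇒ M = (-5/6, -5/3)
2. T is where the line through X parallel to GM meets line GH ⇒ T = (-1/21, 22/21)
3. S lies on line BH with BS:SH = 4:3 ⇒ S = (4/7, 0)
4. A is the midpoint of HG ⇒ A = (1/2, 1/2)
through S parallel to AT: direction (-23/42, 23/42); meets XH at P = (11/14, -3/14)
P = X + t·(H−X) with t = 25/28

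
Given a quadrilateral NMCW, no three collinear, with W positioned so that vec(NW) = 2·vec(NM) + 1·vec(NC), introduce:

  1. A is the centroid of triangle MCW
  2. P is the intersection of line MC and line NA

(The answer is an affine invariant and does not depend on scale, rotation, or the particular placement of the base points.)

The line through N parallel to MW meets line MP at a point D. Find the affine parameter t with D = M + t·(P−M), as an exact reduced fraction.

Assign N = (0, 0), M = (1, 0), C = (0, 1), W = (2, 1) — the answer is frame-independent, so this choice is without loss of generality.
1. A is the centroid of triangle MCW ⇒ A = (1, 2/3)
2. P is the intersection of line MC and line NA ⇒ P = (3/5, 2/5)
through N parallel to MW: direction (1, 1); meets MP at D = (1/2, 1/2)
D = M + t·(P−M) with t = 5/4

t = 5/4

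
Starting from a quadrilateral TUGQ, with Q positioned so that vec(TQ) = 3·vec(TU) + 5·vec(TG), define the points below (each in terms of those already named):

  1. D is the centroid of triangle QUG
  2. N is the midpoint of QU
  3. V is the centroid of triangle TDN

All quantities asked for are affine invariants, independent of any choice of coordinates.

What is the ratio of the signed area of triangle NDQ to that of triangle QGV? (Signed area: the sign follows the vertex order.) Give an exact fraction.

Work in coordinates with T = (0, 0), U = (1, 0), G = (0, 1), Q = (3, 5).
1. D is the centroid of triangle QUG ⇒ D = (4/3, 2)
2. N is the midpoint of QU ⇒ N = (2, 5/2)
3. V is the centroid of triangle TDN ⇒ V = (10/9, 3/2)
2·[NDQ] = -7/6, 2·[QGV] = 53/18
[NDQ]:[QGV] = -7/6:53/18 = -21/53

[NDQ]:[QGV] = -21/53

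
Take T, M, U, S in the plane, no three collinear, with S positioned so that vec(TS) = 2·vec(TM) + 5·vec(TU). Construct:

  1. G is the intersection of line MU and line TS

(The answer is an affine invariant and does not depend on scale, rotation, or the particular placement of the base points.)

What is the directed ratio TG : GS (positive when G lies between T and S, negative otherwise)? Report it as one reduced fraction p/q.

TG:GS = 1/6

Assign T = (0, 0), M = (1, 0), U = (0, 1), S = (2, 5) — the answer is frame-independent, so this choice is without loss of generality.
1. G is the intersection of line MU and line TS ⇒ G = (2/7, 5/7)
G = T + t·(S−T) with t = 1/7, so TG:GS = t:(1−t) = 1/7:6/7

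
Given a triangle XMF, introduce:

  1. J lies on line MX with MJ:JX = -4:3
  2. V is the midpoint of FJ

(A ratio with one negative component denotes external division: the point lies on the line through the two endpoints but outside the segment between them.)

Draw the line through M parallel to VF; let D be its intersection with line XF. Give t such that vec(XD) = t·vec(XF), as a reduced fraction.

Choose coordinates X = (0, 0), M = (1, 0), F = (0, 1).
1. J lies on line MX with MJ:JX = -4:3 ⇒ J = (-3, 0)
2. V is the midpoint of FJ ⇒ V = (-3/2, 1/2)
through M parallel to VF: direction (3/2, 1/2); meets XF at D = (0, -1/3)
D = X + t·(F−X) with t = -1/3

t = -1/3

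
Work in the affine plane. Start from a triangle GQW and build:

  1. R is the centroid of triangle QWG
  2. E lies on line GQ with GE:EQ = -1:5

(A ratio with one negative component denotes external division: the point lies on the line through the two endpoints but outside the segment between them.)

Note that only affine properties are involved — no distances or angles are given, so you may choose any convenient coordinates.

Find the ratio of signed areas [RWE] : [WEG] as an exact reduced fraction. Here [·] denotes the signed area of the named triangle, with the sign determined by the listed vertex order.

Work in coordinates with G = (0, 0), Q = (1, 0), W = (0, 1).
1. R is the centroid of triangle QWG ⇒ R = (1/3, 1/3)
2. E lies on line GQ with GE:EQ = -1:5 ⇒ E = (-1/4, 0)
2·[RWE] = 1/2, 2·[WEG] = 1/4
[RWE]:[WEG] = 1/2:1/4 = 2

[RWE]:[WEG] = 2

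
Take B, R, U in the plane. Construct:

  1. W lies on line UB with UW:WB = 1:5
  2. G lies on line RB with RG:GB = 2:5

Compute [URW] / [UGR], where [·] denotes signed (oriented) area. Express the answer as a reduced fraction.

[URW]:[UGR] = -7/12

Work in coordinates with B = (0, 0), R = (1, 0), U = (0, 1).
1. W lies on line UB with UW:WB = 1:5 ⇒ W = (0, 5/6)
2. G lies on line RB with RG:GB = 2:5 ⇒ G = (5/7, 0)
2·[URW] = -1/6, 2·[UGR] = 2/7
[URW]:[UGR] = -1/6:2/7 = -7/12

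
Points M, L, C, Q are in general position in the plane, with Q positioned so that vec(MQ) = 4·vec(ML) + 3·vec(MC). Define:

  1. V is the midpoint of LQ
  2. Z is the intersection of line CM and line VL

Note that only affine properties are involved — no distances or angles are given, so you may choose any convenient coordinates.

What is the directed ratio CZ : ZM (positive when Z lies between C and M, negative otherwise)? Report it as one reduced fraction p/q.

CZ:ZM = -2

Work in coordinates with M = (0, 0), L = (1, 0), C = (0, 1), Q = (4, 3).
1. V is the midpoint of LQ ⇒ V = (5/2, 3/2)
2. Z is the intersection of line CM and line VL ⇒ Z = (0, -1)
Z = C + t·(M−C) with t = 2, so CZ:ZM = t:(1−t) = 2:-1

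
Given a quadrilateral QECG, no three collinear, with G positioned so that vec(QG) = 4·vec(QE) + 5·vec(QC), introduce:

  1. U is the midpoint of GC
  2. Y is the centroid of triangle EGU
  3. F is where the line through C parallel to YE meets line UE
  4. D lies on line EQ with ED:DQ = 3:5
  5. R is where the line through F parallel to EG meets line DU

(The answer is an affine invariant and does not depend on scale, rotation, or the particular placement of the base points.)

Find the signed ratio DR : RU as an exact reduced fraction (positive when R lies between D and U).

DR:RU = -81/64

Choose coordinates Q = (0, 0), E = (1, 0), C = (0, 1), G = (4, 5).
1. U is the midpoint of GC ⇒ U = (2, 3)
2. Y is the centroid of triangle EGU ⇒ Y = (7/3, 8/3)
3. F is where the line through C parallel to YE meets line UE ⇒ F = (4, 9)
4. D lies on line EQ with ED:DQ = 3:5 ⇒ D = (5/8, 0)
5. R is where the line through F parallel to EG meets line DU ⇒ R = (122/17, 243/17)
R = D + t·(U−D) with t = 81/17, so DR:RU = t:(1−t) = 81/17:-64/17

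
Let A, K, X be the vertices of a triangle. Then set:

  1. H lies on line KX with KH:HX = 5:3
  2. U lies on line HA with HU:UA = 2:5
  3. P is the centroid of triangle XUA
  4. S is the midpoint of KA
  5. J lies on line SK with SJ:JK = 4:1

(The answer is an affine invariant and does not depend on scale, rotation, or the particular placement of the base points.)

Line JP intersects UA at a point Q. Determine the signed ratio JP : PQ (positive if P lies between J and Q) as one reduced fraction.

JP:PQ = -11/2

Assign A = (0, 0), K = (1, 0), X = (0, 1) — the answer is frame-independent, so this choice is without loss of generality.
1. H lies on line KX with KH:HX = 5:3 ⇒ H = (3/8, 5/8)
2. U lies on line HA with HU:UA = 2:5 ⇒ U = (15/56, 25/56)
3. P is the centroid of triangle XUA ⇒ P = (5/56, 27/56)
4. S is the midpoint of KA ⇒ S = (1/2, 0)
5. J lies on line SK with SJ:JK = 4:1 ⇒ J = (9/10, 0)
line JP meets UA at Q = (729/3080, 243/616)
P = J + t·(Q−J) with t = 11/9, so JP:PQ = 11/9:-2/9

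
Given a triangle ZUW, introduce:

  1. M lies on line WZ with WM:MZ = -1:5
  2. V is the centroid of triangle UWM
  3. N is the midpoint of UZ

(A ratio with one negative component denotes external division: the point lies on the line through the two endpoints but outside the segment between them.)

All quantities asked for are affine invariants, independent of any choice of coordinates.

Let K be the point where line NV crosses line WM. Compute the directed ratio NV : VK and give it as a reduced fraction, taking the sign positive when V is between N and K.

NV:VK = 1/2

Work in coordinates with Z = (0, 0), U = (1, 0), W = (0, 1).
1. M lies on line WZ with WM:MZ = -1:5 ⇒ M = (0, 5/4)
2. V is the centroid of triangle UWM ⇒ V = (1/3, 3/4)
3. N is the midpoint of UZ ⇒ N = (1/2, 0)
line NV meets WM at K = (0, 9/4)
V = N + t·(K−N) with t = 1/3, so NV:VK = 1/3:2/3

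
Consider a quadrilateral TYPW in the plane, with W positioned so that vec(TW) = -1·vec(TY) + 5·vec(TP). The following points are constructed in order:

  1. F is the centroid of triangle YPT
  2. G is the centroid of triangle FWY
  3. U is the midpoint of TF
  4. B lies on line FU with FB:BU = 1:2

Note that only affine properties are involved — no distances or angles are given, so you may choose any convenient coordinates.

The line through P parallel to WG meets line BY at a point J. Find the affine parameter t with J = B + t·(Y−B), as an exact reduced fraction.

Choose coordinates T = (0, 0), Y = (1, 0), P = (0, 1), W = (-1, 5).
1. F is the centroid of triangle YPT ⇒ F = (1/3, 1/3)
2. G is the centroid of triangle FWY ⇒ G = (1/9, 16/9)
3. U is the midpoint of TF ⇒ U = (1/6, 1/6)
4. B lies on line FU with FB:BU = 1:2 ⇒ B = (5/18, 5/18)
through P parallel to WG: direction (10/9, -29/9); meets BY at J = (80/327, 95/327)
J = B + t·(Y−B) with t = -5/109

t = -5/109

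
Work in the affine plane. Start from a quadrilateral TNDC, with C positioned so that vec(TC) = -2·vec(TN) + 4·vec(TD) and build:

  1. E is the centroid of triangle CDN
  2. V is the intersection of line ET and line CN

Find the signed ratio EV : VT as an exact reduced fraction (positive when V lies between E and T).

EV:VT = -1/12

Assign T = (0, 0), N = (1, 0), D = (0, 1), C = (-2, 4) — the answer is frame-independent, so this choice is without loss of generality.
1. E is the centroid of triangle CDN ⇒ E = (-1/3, 5/3)
2. V is the intersection of line ET and line CN ⇒ V = (-4/11, 20/11)
V = E + t·(T−E) with t = -1/11, so EV:VT = t:(1−t) = -1/11:12/11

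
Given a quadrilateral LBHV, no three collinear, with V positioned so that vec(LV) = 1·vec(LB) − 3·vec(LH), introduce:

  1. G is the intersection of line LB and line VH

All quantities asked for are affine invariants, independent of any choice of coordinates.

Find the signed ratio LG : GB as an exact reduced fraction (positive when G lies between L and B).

Work in coordinates with L = (0, 0), B = (1, 0), H = (0, 1), V = (1, -3).
1. G is the intersection of line LB and line VH ⇒ G = (1/4, 0)
G = L + t·(B−L) with t = 1/4, so LG:GB = t:(1−t) = 1/4:3/4

LG:GB = 1/3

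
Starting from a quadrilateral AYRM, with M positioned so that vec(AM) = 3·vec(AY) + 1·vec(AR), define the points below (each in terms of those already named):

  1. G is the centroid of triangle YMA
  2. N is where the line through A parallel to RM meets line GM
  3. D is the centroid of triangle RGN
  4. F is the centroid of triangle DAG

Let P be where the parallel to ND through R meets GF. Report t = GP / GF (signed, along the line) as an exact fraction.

t = 9/4

Assign A = (0, 0), Y = (1, 0), R = (0, 1), M = (3, 1) — the answer is frame-independent, so this choice is without loss of generality.
1. G is the centroid of triangle YMA ⇒ G = (4/3, 1/3)
2. N is where the line through A parallel to RM meets line GM ⇒ N = (1/2, 0)
3. D is the centroid of triangle RGN ⇒ D = (11/18, 4/9)
4. F is the centroid of triangle DAG ⇒ F = (35/54, 7/27)
through R parallel to ND: direction (1/9, 4/9); meets GF at P = (-5/24, 1/6)
P = G + t·(F−G) with t = 9/4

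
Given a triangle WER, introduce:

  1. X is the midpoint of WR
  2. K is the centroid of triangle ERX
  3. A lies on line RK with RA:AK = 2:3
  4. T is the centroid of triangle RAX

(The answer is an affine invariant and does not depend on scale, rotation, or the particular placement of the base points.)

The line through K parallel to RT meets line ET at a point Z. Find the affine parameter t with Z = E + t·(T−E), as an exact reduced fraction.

Choose coordinates W = (0, 0), E = (1, 0), R = (0, 1).
1. X is the midpoint of WR ⇒ X = (0, 1/2)
2. K is the centroid of triangle ERX ⇒ K = (1/3, 1/2)
3. A lies on line RK with RA:AK = 2:3 ⇒ A = (2/15, 4/5)
4. T is the centroid of triangle RAX ⇒ T = (2/45, 23/30)
through K parallel to RT: direction (2/45, -7/30); meets ET at Z = (83/255, 46/85)
Z = E + t·(T−E) with t = 12/17

t = 12/17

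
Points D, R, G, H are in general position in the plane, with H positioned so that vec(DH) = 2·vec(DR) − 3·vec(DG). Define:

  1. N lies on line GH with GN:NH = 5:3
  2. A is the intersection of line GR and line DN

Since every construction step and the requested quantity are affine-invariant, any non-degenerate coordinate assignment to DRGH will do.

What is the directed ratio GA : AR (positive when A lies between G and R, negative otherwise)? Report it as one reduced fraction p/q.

Work in coordinates with D = (0, 0), R = (1, 0), G = (0, 1), H = (2, -3).
1. N lies on line GH with GN:NH = 5:3 ⇒ N = (5/4, -3/2)
2. A is the intersection of line GR and line DN ⇒ A = (-5, 6)
A = G + t·(R−G) with t = -5, so GA:AR = t:(1−t) = -5:6

GA:AR = -5/6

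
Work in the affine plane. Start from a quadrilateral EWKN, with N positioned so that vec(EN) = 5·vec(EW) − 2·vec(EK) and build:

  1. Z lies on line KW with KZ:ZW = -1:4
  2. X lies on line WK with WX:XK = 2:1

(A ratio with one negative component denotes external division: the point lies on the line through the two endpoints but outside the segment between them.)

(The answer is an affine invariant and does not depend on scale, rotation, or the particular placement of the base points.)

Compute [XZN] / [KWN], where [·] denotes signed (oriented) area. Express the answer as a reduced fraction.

[XZN]:[KWN] = -2/3

Choose coordinates E = (0, 0), W = (1, 0), K = (0, 1), N = (5, -2).
1. Z lies on line KW with KZ:ZW = -1:4 ⇒ Z = (-1/3, 4/3)
2. X lies on line WK with WX:XK = 2:1 ⇒ X = (1/3, 2/3)
2·[XZN] = -4/3, 2·[KWN] = 2
[XZN]:[KWN] = -4/3:2 = -2/3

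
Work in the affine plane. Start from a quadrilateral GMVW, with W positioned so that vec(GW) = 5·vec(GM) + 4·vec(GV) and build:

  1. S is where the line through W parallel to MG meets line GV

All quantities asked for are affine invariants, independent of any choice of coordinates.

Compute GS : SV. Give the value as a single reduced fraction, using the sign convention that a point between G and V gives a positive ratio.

GS:SV = -4/3

Work in coordinates with G = (0, 0), M = (1, 0), V = (0, 1), W = (5, 4).
1. S is where the line through W parallel to MG meets line GV ⇒ S = (0, 4)
S = G + t·(V−G) with t = 4, so GS:SV = t:(1−t) = 4:-3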